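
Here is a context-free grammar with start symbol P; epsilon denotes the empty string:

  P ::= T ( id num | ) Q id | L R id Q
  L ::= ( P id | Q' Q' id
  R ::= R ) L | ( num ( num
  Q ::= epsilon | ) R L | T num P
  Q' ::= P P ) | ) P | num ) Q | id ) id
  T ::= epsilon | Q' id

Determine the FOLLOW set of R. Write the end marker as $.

In P ::= L R id Q: add FIRST(id Q) = { id }.
In R ::= R ) L: add FIRST() L) = { ) }.
In Q ::= ) R L: add FIRST(L) = { (, ), id, num }.
Union: FOLLOW(R) = { (, ), id, num }.

{ (, ), id, num }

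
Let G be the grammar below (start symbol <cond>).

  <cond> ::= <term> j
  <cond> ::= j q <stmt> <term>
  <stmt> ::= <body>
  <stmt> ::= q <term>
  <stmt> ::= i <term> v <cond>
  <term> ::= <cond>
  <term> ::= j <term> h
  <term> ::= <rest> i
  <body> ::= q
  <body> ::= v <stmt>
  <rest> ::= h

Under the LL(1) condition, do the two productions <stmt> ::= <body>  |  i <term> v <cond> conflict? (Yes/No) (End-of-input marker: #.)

FIRST(<body>) = { q, v } and FIRST(i <term> v <cond>) = { i }.
The FIRST sets are disjoint and neither alternative is nullable — no conflict.

No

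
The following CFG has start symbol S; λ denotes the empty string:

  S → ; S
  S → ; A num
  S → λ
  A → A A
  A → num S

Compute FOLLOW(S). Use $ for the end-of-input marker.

S is the start symbol, so $ ∈ FOLLOW(S).
In S → ; S: S is at the end, add FOLLOW(S) = { $, num }.
In A → num S: S is at the end, add FOLLOW(A) = { num }.
Union: FOLLOW(S) = { $, num }.

{ $, num }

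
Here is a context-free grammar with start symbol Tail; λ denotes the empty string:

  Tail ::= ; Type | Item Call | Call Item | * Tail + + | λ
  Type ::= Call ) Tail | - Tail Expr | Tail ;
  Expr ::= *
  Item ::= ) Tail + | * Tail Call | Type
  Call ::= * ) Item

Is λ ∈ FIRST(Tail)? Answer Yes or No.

Yes

Tail has an λ-production, so Tail ⇒ λ.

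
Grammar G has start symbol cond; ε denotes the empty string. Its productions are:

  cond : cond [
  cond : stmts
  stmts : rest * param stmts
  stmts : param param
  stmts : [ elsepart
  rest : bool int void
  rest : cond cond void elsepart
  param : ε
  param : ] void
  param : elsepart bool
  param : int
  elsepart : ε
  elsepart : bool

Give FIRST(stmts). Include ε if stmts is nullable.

From stmts : rest * param stmts: add FIRST(rest) = { [, ], bool, int, void }.
From stmts : param param: param, param nullable, take FIRST(param) ∪ FIRST(param) = { ], bool, int }; also ε since the whole RHS is nullable.
stmts : [ elsepart contributes {[}.
Union: FIRST(stmts) = { [, ], bool, int, void, ε }.

{ [, ], bool, int, void, ε }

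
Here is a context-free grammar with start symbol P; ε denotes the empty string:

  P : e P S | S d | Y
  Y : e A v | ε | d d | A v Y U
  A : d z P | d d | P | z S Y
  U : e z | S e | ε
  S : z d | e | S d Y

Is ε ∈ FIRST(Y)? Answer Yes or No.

Y has an ε-production, so Y ⇒ ε.

Yes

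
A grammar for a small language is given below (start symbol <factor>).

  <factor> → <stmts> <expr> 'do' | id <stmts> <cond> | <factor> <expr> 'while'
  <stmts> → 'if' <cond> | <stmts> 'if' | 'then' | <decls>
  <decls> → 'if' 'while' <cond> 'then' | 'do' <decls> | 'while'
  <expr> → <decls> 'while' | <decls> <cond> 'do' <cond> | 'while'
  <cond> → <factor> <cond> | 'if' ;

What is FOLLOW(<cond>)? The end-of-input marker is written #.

In <factor> → id <stmts> <cond>: <cond> is at the end, add FOLLOW(<factor>) = { #, 'do', 'if', 'then', 'while', id }.
In <stmts> → 'if' <cond>: <cond> is at the end, add FOLLOW(<stmts>) = { 'do', 'if', 'then', 'while', id }.
In <decls> → 'if' 'while' <cond> 'then': add FIRST('then') = { 'then' }.
In <expr> → <decls> <cond> 'do' <cond>: add FIRST('do' <cond>) = { 'do' }.
In <expr> → <decls> <cond> 'do' <cond>: <cond> is at the end, add FOLLOW(<expr>) = { 'do', 'while' }.
In <cond> → <factor> <cond>: <cond> is at the end, add FOLLOW(<cond>) = { #, 'do', 'if', 'then', 'while', id }.
Union: FOLLOW(<cond>) = { #, 'do', 'if', 'then', 'while', id }.

{ #, 'do', 'if', 'then', 'while', id }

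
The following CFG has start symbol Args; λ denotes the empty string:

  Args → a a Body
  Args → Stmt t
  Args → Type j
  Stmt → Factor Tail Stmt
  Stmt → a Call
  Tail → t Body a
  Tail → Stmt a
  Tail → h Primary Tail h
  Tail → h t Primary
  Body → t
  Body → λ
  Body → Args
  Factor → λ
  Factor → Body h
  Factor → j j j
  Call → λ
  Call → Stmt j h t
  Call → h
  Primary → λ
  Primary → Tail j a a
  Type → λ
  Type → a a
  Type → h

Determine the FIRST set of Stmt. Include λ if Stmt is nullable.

From Stmt → Factor Tail Stmt: Factor nullable, take FIRST(Factor) ∪ FIRST(Tail) = { a, h, j, t }.
Stmt → a Call contributes {a}.
Union: FIRST(Stmt) = { a, h, j, t }.

{ a, h, j, t }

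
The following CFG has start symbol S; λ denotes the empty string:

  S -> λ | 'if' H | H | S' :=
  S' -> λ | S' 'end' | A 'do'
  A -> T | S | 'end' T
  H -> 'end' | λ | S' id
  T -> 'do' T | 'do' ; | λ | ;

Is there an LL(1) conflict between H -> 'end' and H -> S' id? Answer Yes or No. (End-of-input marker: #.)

FIRST('end') = { 'end' } and FIRST(S' id) = { 'do', 'end', 'if', :=, ;, id }.
Both contain 'end', so the two alternatives are not disjoint — LL(1) conflict.

Yes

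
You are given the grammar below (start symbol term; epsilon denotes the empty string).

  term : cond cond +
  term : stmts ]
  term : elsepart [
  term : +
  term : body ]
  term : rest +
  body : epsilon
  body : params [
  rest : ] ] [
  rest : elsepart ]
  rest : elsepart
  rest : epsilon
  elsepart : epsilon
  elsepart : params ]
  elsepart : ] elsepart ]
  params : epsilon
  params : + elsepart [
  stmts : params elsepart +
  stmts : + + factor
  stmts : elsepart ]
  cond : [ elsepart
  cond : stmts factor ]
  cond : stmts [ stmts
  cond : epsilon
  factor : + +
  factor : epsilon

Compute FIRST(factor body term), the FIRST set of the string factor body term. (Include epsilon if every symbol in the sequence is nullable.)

{ +, [, ] }

Add FIRST(factor)\{epsilon} = { + }; factor is nullable, continue.
Add FIRST(body)\{epsilon} = { +, [ }; body is nullable, continue.
Add FIRST(term) = { +, [, ] }; term is not nullable, stop.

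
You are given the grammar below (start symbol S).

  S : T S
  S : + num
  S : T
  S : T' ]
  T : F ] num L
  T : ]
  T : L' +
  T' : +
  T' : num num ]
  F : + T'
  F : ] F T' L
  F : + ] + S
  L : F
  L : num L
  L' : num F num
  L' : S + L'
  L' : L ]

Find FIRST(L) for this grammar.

From L : F: add FIRST(F) = { +, ] }.
L : num L contributes {num}.
Union: FIRST(L) = { +, ], num }.

{ +, ], num }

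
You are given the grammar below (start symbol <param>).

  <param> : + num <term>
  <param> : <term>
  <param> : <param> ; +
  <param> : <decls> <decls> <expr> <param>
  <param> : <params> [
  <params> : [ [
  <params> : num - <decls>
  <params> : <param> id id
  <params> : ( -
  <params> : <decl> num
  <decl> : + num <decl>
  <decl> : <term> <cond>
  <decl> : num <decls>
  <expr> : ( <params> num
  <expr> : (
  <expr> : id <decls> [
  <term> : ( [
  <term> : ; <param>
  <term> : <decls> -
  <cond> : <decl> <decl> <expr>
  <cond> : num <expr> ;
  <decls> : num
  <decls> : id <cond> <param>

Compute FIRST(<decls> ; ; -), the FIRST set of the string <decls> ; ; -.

Add FIRST(<decls>) = { id, num }; <decls> is not nullable, stop.

{ id, num }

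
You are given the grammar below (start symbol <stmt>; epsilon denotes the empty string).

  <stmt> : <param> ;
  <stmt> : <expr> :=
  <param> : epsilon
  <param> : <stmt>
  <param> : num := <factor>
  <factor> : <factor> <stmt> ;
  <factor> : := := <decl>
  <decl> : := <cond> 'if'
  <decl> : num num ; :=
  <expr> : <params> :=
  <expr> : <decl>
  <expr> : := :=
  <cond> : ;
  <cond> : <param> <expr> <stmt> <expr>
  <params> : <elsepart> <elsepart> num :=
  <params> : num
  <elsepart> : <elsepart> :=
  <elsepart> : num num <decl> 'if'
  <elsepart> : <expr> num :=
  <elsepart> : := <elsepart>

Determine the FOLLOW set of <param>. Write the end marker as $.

In <stmt> : <param> ;: add FIRST(;) = { ; }.
In <cond> : <param> <expr> <stmt> <expr>: add FIRST(<expr> <stmt> <expr>) = { :=, num }.
Union: FOLLOW(<param>) = { :=, ;, num }.

{ :=, ;, num }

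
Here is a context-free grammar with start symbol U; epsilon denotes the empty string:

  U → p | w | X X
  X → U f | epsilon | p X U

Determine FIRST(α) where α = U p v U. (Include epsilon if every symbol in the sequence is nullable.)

{ f, p, w }

Add FIRST(U)\{epsilon} = { f, p, w }; U is nullable, continue.
p is a terminal; add {p} and stop.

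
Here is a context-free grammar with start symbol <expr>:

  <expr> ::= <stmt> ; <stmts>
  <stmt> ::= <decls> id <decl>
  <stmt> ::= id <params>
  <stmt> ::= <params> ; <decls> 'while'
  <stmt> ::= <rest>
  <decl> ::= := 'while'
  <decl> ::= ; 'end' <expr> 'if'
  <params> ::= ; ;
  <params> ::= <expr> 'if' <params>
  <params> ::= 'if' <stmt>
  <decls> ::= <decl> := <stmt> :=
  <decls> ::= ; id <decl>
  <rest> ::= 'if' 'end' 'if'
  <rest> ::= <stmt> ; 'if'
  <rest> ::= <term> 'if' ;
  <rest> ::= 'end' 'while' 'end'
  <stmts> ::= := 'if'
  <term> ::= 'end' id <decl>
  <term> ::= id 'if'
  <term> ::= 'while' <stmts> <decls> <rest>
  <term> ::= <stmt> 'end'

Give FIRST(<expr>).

From <expr> ::= <stmt> ; <stmts>: add FIRST(<stmt>) = { 'end', 'if', 'while', :=, ;, id }.
Union: FIRST(<expr>) = { 'end', 'if', 'while', :=, ;, id }.

{ 'end', 'if', 'while', :=, ;, id }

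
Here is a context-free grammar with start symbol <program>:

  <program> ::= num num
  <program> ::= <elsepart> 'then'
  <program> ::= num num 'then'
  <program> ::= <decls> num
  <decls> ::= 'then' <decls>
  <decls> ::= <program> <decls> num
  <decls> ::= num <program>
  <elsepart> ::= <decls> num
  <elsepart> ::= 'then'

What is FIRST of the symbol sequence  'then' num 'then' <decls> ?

'then' is a terminal; add {'then'} and stop.

{ 'then' }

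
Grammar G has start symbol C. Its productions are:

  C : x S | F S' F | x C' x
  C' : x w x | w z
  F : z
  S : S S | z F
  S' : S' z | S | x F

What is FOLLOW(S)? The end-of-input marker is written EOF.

{ EOF, z }

In C : x S: S is at the end, add FOLLOW(C) = { EOF }.
In S : S S: add FIRST(S) = { z }.
In S : S S: S is at the end, add FOLLOW(S) = { EOF, z }.
In S' : S: S is at the end, add FOLLOW(S') = { z }.
Union: FOLLOW(S) = { EOF, z }.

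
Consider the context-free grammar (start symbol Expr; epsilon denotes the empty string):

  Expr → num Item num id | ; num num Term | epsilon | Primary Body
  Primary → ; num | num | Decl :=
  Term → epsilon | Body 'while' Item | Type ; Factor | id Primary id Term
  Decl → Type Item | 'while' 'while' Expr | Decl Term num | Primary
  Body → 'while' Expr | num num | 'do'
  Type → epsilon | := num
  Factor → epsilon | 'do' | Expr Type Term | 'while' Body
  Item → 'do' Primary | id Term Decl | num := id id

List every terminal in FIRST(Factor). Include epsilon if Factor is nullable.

Factor → epsilon contributes epsilon.
Factor → 'do' contributes {'do'}.
From Factor → Expr Type Term: Expr, Type, Term nullable, take FIRST(Expr) ∪ FIRST(Type) ∪ FIRST(Term) = { 'do', 'while', :=, ;, id, num }; also epsilon since the whole RHS is nullable.
Factor → 'while' Body contributes {'while'}.
Union: FIRST(Factor) = { 'do', 'while', :=, ;, id, num, epsilon }.

{ 'do', 'while', :=, ;, id, num, epsilon }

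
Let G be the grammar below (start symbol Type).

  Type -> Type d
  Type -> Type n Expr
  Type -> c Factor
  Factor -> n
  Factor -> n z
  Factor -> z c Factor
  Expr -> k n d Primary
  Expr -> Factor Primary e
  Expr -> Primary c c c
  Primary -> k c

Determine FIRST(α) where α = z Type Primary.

{ z }

z is a terminal; add {z} and stop.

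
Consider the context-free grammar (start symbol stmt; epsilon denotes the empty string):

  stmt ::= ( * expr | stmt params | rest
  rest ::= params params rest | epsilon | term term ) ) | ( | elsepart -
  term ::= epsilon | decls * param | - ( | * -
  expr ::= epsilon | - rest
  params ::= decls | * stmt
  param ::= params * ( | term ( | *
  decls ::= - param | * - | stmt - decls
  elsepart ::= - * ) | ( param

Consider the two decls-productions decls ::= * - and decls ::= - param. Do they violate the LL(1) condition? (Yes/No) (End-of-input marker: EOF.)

No

FIRST(* -) = { * } and FIRST(- param) = { - }.
The FIRST sets are disjoint and neither alternative is nullable — no conflict.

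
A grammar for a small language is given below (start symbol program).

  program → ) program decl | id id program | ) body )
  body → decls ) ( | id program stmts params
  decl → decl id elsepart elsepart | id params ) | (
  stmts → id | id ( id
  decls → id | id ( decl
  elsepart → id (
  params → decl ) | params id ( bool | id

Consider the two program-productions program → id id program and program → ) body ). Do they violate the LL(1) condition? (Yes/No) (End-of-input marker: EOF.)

FIRST(id id program) = { id } and FIRST() body )) = { ) }.
The FIRST sets are disjoint and neither alternative is nullable — no conflict.

No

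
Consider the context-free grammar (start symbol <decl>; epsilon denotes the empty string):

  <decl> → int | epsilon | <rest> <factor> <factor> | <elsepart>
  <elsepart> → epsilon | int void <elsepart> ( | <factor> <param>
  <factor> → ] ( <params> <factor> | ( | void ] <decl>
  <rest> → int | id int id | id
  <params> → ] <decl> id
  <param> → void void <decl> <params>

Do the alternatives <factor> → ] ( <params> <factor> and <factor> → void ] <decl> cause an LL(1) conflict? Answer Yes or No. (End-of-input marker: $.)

No

FIRST(] ( <params> <factor>) = { ] } and FIRST(void ] <decl>) = { void }.
The FIRST sets are disjoint and neither alternative is nullable — no conflict.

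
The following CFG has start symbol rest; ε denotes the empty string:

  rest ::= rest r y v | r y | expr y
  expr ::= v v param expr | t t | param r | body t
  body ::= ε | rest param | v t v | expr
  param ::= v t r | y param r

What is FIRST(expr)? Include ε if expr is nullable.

{ r, t, v, y }

expr ::= v v param expr contributes {v}.
expr ::= t t contributes {t}.
From expr ::= param r: add FIRST(param) = { v, y }.
From expr ::= body t: body nullable, take FIRST(body) ∪ {t} = { r, t, v, y }.
Union: FIRST(expr) = { r, t, v, y }.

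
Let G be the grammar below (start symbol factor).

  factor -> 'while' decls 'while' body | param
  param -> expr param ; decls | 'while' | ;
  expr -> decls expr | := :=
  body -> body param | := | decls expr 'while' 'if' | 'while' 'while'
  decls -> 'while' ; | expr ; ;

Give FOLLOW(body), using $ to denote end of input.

{ $, 'while', :=, ; }

In factor -> 'while' decls 'while' body: body is at the end, add FOLLOW(factor) = { $ }.
In body -> body param: add FIRST(param) = { 'while', :=, ; }.
Union: FOLLOW(body) = { $, 'while', :=, ; }.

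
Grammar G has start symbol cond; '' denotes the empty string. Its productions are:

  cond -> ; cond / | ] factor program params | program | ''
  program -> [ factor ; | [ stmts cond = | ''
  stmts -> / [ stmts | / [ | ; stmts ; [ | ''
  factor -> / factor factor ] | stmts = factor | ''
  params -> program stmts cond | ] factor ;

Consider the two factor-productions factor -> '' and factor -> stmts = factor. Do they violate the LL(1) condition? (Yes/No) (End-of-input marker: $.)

Yes

FIRST('') = { '' } and FIRST(stmts = factor) = { /, ;, = }.
The first alternative is nullable and FOLLOW(factor) = { $, /, ;, =, [, ] } shares / with FIRST of the second — conflict.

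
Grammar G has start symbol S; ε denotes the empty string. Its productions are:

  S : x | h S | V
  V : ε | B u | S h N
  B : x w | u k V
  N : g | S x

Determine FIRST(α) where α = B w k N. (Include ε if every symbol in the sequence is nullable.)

Add FIRST(B) = { u, x }; B is not nullable, stop.

{ u, x }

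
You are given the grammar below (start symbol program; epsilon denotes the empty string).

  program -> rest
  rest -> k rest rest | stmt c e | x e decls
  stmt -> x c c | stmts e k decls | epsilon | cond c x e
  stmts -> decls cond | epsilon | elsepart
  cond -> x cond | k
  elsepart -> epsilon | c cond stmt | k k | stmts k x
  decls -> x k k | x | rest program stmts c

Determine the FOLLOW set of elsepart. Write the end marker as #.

{ c, e, k }

In stmts -> elsepart: elsepart is at the end, add FOLLOW(stmts) = { c, e, k }.
Union: FOLLOW(elsepart) = { c, e, k }.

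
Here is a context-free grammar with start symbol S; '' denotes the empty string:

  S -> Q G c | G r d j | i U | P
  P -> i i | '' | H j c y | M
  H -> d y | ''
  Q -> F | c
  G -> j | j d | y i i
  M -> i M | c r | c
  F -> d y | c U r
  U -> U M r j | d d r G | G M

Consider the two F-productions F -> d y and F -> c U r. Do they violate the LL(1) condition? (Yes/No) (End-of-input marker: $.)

No

FIRST(d y) = { d } and FIRST(c U r) = { c }.
The FIRST sets are disjoint and neither alternative is nullable — no conflict.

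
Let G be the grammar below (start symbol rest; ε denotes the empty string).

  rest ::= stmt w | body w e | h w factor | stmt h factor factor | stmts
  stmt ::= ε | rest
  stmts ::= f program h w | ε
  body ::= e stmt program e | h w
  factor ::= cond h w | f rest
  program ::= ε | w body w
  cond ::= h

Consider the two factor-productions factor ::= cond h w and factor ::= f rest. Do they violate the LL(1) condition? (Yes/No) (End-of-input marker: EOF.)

No

FIRST(cond h w) = { h } and FIRST(f rest) = { f }.
The FIRST sets are disjoint and neither alternative is nullable — no conflict.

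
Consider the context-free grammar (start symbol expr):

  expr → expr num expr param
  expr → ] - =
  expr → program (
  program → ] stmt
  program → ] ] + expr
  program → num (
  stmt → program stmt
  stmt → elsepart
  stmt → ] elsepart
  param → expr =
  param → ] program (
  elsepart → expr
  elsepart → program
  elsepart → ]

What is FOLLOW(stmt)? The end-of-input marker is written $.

{ (, ], num }

In program → ] stmt: stmt is at the end, add FOLLOW(program) = { (, ], num }.
In stmt → program stmt: stmt is at the end, add FOLLOW(stmt) = { (, ], num }.
Union: FOLLOW(stmt) = { (, ], num }.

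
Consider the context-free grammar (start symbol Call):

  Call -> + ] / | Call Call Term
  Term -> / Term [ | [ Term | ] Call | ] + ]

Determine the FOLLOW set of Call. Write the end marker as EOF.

{ EOF, +, /, [, ] }

Call is the start symbol, so EOF ∈ FOLLOW(Call).
In Call -> Call Call Term: add FIRST(Call Term) = { + }.
In Call -> Call Call Term: add FIRST(Term) = { /, [, ] }.
In Term -> ] Call: Call is at the end, add FOLLOW(Term) = { EOF, +, /, [, ] }.
Union: FOLLOW(Call) = { EOF, +, /, [, ] }.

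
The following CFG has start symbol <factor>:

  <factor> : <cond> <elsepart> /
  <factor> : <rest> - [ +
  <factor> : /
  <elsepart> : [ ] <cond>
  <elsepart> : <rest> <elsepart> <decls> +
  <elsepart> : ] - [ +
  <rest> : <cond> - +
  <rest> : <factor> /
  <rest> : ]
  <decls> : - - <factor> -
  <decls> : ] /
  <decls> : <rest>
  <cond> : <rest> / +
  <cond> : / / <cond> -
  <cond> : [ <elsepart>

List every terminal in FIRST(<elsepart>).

<elsepart> : [ ] <cond> contributes {[}.
From <elsepart> : <rest> <elsepart> <decls> +: add FIRST(<rest>) = { /, [, ] }.
<elsepart> : ] - [ + contributes {]}.
Union: FIRST(<elsepart>) = { /, [, ] }.

{ /, [, ] }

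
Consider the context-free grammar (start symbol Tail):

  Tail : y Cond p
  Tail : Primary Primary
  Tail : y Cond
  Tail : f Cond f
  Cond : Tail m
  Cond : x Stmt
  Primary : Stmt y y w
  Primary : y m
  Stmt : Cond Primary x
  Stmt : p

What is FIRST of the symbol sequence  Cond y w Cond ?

{ f, p, x, y }

Add FIRST(Cond) = { f, p, x, y }; Cond is not nullable, stop.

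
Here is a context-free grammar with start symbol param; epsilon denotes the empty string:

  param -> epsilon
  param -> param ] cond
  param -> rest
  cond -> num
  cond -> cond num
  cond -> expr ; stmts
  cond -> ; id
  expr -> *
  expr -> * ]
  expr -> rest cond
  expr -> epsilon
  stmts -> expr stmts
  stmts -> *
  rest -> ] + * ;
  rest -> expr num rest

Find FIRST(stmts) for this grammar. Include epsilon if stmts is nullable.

{ *, ], num }

From stmts -> expr stmts: expr nullable, take FIRST(expr) ∪ FIRST(stmts) = { *, ], num }.
stmts -> * contributes {*}.
Union: FIRST(stmts) = { *, ], num }.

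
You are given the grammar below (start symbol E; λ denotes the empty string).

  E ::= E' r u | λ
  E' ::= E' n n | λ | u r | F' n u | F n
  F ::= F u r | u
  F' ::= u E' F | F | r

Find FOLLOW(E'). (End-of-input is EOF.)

In E ::= E' r u: add FIRST(r u) = { r }.
In E' ::= E' n n: add FIRST(n n) = { n }.
In F' ::= u E' F: add FIRST(F) = { u }.
Union: FOLLOW(E') = { n, r, u }.

{ n, r, u }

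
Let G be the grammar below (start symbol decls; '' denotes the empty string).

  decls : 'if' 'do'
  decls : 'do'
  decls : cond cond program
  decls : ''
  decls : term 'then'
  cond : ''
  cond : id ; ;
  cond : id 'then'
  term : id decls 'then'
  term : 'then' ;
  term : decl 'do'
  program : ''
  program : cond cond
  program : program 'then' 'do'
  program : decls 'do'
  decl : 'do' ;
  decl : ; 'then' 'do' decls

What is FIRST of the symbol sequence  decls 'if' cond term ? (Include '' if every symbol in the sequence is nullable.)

{ 'do', 'if', 'then', ;, id }

Add FIRST(decls)\{''} = { 'do', 'if', 'then', ;, id }; decls is nullable, continue.
'if' is a terminal; add {'if'} and stop.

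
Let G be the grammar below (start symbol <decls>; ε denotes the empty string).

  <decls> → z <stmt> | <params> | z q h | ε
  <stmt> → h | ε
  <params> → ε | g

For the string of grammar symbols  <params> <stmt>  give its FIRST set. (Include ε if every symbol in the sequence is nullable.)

Add FIRST(<params>)\{ε} = { g }; <params> is nullable, continue.
Add FIRST(<stmt>)\{ε} = { h }; <stmt> is nullable, continue.
Every symbol is nullable, so include ε.

{ g, h, ε }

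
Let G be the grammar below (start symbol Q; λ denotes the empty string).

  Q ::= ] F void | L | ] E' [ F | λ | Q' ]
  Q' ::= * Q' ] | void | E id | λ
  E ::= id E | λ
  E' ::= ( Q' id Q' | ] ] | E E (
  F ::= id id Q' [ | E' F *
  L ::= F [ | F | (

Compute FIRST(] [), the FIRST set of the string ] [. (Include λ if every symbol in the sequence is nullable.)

] is a terminal; add {]} and stop.

{ ] }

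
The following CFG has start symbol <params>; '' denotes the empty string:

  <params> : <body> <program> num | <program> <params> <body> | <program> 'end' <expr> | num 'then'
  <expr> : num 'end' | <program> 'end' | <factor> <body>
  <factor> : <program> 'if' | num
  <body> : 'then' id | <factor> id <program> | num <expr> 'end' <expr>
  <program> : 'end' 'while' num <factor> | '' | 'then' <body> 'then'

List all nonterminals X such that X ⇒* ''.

Directly nullable (have an ''-production): <program>.
No other nonterminal has a production whose RHS symbols are all nullable.

{ <program> }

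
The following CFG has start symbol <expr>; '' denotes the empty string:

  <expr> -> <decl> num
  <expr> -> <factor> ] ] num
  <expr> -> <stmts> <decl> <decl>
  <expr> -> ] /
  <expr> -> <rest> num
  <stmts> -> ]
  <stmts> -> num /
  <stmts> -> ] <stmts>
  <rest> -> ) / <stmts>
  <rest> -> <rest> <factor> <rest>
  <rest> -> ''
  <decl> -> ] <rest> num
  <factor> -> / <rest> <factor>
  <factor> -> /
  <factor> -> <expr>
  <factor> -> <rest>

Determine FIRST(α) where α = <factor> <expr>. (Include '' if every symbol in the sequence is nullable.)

{ ), /, ], num }

Add FIRST(<factor>)\{''} = { ), /, ], num }; <factor> is nullable, continue.
Add FIRST(<expr>) = { ), /, ], num }; <expr> is not nullable, stop.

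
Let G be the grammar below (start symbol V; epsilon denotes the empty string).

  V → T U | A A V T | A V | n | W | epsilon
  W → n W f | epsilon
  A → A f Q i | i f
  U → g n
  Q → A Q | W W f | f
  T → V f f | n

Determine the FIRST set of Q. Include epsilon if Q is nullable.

{ f, i, n }

From Q → A Q: add FIRST(A) = { i }.
From Q → W W f: W, W nullable, take FIRST(W) ∪ FIRST(W) ∪ {f} = { f, n }.
Q → f contributes {f}.
Union: FIRST(Q) = { f, i, n }.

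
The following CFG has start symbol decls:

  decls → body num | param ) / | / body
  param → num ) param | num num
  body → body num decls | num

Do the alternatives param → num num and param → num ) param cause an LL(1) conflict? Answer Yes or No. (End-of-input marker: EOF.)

FIRST(num num) = { num } and FIRST(num ) param) = { num }.
Both contain num, so the two alternatives are not disjoint — LL(1) conflict.

Yes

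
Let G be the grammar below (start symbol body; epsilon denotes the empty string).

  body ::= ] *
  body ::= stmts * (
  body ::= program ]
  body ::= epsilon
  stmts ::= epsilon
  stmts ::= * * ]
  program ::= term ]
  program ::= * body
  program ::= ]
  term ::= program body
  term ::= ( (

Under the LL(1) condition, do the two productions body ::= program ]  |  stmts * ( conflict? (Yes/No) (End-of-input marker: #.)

Yes

FIRST(program ]) = { (, *, ] } and FIRST(stmts * () = { * }.
Both contain *, so the two alternatives are not disjoint — LL(1) conflict.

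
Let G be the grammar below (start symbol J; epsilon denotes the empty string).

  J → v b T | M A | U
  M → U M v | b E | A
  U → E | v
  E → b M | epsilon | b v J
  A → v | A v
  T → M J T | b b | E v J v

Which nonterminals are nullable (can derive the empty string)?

{ E, J, U }

Directly nullable (have an epsilon-production): E.
U → E with every symbol nullable, so U is nullable.
J → U with every symbol nullable, so J is nullable.
No other nonterminal has a production whose RHS symbols are all nullable.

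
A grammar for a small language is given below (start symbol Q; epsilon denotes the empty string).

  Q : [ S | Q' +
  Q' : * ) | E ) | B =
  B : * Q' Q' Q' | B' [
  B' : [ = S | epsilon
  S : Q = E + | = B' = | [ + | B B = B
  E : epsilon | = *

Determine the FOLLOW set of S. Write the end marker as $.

In Q : [ S: S is at the end, add FOLLOW(Q) = { $, = }.
In B' : [ = S: S is at the end, add FOLLOW(B') = { =, [ }.
Union: FOLLOW(S) = { $, =, [ }.

{ $, =, [ }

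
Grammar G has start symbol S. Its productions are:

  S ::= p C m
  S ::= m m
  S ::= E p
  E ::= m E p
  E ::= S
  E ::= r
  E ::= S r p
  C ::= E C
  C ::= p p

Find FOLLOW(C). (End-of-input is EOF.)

{ m }

In S ::= p C m: add FIRST(m) = { m }.
In C ::= E C: C is at the end, add FOLLOW(C) = { m }.
Union: FOLLOW(C) = { m }.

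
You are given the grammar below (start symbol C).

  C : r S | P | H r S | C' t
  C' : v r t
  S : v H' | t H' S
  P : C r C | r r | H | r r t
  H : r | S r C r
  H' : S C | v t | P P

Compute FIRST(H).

H : r contributes {r}.
From H : S r C r: add FIRST(S) = { t, v }.
Union: FIRST(H) = { r, t, v }.

{ r, t, v }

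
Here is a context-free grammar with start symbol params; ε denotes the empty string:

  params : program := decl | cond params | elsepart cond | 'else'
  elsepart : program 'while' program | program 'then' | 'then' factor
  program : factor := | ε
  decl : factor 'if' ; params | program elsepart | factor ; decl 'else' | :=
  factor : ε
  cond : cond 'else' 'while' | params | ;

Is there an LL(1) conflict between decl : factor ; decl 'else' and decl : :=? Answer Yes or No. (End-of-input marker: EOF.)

No

FIRST(factor ; decl 'else') = { ; } and FIRST(:=) = { := }.
The FIRST sets are disjoint and neither alternative is nullable — no conflict.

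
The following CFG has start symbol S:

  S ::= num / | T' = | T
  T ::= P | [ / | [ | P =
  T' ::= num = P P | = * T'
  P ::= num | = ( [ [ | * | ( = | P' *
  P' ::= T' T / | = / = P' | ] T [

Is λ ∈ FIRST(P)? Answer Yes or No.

No nonterminal in this grammar is nullable.
No production of P has an RHS whose symbols are all nullable, so P is not nullable.

No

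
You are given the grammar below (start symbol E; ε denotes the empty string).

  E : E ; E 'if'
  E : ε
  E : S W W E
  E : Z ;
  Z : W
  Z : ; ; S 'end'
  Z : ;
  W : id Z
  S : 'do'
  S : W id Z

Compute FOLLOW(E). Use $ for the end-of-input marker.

E is the start symbol, so $ ∈ FOLLOW(E).
In E : E ; E 'if': add FIRST(; E 'if') = { ; }.
In E : E ; E 'if': add FIRST('if') = { 'if' }.
In E : S W W E: E is at the end, add FOLLOW(E) = { $, 'if', ; }.
Union: FOLLOW(E) = { $, 'if', ; }.

{ $, 'if', ; }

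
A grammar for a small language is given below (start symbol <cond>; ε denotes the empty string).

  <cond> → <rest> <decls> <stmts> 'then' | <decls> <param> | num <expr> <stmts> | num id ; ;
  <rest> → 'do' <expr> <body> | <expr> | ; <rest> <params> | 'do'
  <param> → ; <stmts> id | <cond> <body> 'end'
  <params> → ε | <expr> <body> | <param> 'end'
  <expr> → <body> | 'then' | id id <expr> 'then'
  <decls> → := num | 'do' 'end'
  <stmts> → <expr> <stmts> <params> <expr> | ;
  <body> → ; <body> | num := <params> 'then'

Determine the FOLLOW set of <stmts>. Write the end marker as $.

{ $, 'do', 'then', :=, ;, id, num }

In <cond> → <rest> <decls> <stmts> 'then': add FIRST('then') = { 'then' }.
In <cond> → num <expr> <stmts>: <stmts> is at the end, add FOLLOW(<cond>) = { $, ;, num }.
In <param> → ; <stmts> id: add FIRST(id) = { id }.
In <stmts> → <expr> <stmts> <params> <expr>: add FIRST(<params> <expr>) = { 'do', 'then', :=, ;, id, num }.
Union: FOLLOW(<stmts>) = { $, 'do', 'then', :=, ;, id, num }.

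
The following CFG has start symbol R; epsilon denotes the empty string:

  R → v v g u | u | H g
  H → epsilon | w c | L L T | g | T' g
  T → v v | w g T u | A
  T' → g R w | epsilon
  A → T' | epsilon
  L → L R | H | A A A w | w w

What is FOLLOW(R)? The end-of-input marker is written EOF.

R is the start symbol, so EOF ∈ FOLLOW(R).
In T' → g R w: add FIRST(w) = { w }.
In L → L R: R is at the end, add FOLLOW(L) = { g, u, v, w }.
Union: FOLLOW(R) = { EOF, g, u, v, w }.

{ EOF, g, u, v, w }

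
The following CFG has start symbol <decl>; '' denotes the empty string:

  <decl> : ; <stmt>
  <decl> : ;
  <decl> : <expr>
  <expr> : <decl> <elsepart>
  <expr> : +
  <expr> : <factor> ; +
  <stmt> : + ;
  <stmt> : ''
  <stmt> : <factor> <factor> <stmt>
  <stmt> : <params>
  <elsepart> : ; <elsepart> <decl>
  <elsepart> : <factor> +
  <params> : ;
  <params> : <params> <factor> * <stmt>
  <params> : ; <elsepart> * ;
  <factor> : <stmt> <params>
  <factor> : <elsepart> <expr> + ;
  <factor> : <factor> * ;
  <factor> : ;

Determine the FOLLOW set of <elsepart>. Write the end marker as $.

In <expr> : <decl> <elsepart>: <elsepart> is at the end, add FOLLOW(<expr>) = { $, *, +, ; }.
In <elsepart> : ; <elsepart> <decl>: add FIRST(<decl>) = { +, ; }.
In <params> : ; <elsepart> * ;: add FIRST(* ;) = { * }.
In <factor> : <elsepart> <expr> + ;: add FIRST(<expr> + ;) = { +, ; }.
Union: FOLLOW(<elsepart>) = { $, *, +, ; }.

{ $, *, +, ; }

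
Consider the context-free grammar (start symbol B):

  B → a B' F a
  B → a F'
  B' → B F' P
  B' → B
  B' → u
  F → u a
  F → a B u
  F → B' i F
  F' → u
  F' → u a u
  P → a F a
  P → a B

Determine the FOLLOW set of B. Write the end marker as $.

B is the start symbol, so $ ∈ FOLLOW(B).
In B' → B F' P: add FIRST(F' P) = { u }.
In B' → B: B is at the end, add FOLLOW(B') = { a, i, u }.
In F → a B u: add FIRST(u) = { u }.
In P → a B: B is at the end, add FOLLOW(P) = { a, i, u }.
Union: FOLLOW(B) = { $, a, i, u }.

{ $, a, i, u }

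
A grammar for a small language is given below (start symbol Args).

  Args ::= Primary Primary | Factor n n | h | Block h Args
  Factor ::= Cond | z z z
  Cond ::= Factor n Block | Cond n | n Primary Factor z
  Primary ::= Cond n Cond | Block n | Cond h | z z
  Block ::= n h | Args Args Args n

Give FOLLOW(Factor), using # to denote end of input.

{ n, z }

In Args ::= Factor n n: add FIRST(n n) = { n }.
In Cond ::= Factor n Block: add FIRST(n Block) = { n }.
In Cond ::= n Primary Factor z: add FIRST(z) = { z }.
Union: FOLLOW(Factor) = { n, z }.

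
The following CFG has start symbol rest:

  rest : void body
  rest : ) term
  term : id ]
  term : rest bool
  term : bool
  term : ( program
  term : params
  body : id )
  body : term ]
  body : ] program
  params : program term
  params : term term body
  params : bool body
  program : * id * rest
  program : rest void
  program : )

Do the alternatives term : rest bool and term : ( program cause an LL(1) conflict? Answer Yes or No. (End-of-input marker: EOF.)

No

FIRST(rest bool) = { ), void } and FIRST(( program) = { ( }.
The FIRST sets are disjoint and neither alternative is nullable — no conflict.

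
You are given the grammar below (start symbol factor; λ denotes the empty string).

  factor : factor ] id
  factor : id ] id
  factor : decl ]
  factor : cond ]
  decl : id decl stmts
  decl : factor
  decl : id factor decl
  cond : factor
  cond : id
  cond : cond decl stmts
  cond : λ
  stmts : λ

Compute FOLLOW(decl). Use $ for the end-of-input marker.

In factor : decl ]: add FIRST(]) = { ] }.
In decl : id decl stmts: add FIRST(stmts)\{λ} = {  }.
  Since stmts is nullable, also add FOLLOW(decl) = { ], id }.
In decl : id factor decl: decl is at the end, add FOLLOW(decl) = { ], id }.
In cond : cond decl stmts: add FIRST(stmts)\{λ} = {  }.
  Since stmts is nullable, also add FOLLOW(cond) = { ], id }.
Union: FOLLOW(decl) = { ], id }.

{ ], id }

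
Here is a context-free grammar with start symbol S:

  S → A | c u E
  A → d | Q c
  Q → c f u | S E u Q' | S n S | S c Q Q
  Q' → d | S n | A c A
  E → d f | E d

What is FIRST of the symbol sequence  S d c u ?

{ c, d }

Add FIRST(S) = { c, d }; S is not nullable, stop.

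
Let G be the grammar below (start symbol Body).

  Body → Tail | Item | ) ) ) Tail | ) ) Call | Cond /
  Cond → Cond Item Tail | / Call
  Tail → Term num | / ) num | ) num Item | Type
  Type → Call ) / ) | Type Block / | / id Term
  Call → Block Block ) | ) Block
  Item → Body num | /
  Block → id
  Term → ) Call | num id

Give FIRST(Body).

From Body → Tail: add FIRST(Tail) = { ), /, id, num }.
From Body → Item: add FIRST(Item) = { ), /, id, num }.
Body → ) ) ) Tail contributes {)}.
Body → ) ) Call contributes {)}.
From Body → Cond /: add FIRST(Cond) = { / }.
Union: FIRST(Body) = { ), /, id, num }.

{ ), /, id, num }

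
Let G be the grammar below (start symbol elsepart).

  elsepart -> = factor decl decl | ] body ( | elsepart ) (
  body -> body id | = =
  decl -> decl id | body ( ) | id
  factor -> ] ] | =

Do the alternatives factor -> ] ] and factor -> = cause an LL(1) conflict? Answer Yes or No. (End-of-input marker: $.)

FIRST(] ]) = { ] } and FIRST(=) = { = }.
The FIRST sets are disjoint and neither alternative is nullable — no conflict.

No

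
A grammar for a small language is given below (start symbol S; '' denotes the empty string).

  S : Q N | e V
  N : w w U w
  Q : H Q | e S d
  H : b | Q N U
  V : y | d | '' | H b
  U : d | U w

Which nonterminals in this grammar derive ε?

{ V }

Directly nullable (have an ''-production): V.
No other nonterminal has a production whose RHS symbols are all nullable.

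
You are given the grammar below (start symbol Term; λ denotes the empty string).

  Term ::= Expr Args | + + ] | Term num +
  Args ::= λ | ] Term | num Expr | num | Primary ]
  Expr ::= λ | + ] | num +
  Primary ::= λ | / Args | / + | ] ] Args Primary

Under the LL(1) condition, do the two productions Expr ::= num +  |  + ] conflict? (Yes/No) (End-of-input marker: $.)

No

FIRST(num +) = { num } and FIRST(+ ]) = { + }.
The FIRST sets are disjoint and neither alternative is nullable — no conflict.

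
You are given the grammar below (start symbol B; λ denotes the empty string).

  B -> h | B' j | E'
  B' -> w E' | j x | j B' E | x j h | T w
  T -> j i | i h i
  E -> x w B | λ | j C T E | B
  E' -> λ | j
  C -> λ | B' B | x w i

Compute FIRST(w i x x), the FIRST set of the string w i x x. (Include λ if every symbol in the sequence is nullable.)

w is a terminal; add {w} and stop.

{ w }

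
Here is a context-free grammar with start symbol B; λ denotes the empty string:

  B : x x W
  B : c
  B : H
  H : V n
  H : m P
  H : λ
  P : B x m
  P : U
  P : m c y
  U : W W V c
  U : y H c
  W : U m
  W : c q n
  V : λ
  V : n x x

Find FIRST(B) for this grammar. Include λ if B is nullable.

{ c, m, n, x, λ }

B : x x W contributes {x}.
B : c contributes {c}.
From B : H: add FIRST(H) = { m, n, λ } (including λ since H is nullable).
Union: FIRST(B) = { c, m, n, x, λ }.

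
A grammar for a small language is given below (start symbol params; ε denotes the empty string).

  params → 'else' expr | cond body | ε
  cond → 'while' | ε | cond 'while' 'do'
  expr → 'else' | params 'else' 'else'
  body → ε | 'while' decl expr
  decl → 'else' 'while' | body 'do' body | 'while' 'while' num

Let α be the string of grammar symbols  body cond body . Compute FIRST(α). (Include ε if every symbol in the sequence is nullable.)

{ 'while', ε }

Add FIRST(body)\{ε} = { 'while' }; body is nullable, continue.
Add FIRST(cond)\{ε} = { 'while' }; cond is nullable, continue.
Add FIRST(body)\{ε} = { 'while' }; body is nullable, continue.
Every symbol is nullable, so include ε.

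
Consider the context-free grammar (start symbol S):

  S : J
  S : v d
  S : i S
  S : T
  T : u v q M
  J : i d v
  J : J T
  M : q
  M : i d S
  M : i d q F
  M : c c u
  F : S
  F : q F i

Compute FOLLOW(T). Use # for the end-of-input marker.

{ #, i, u }

In S : T: T is at the end, add FOLLOW(S) = { #, i, u }.
In J : J T: T is at the end, add FOLLOW(J) = { #, i, u }.
Union: FOLLOW(T) = { #, i, u }.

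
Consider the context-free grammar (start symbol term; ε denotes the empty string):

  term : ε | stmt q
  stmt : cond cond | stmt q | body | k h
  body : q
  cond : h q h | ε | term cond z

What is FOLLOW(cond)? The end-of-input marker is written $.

In stmt : cond cond: add FIRST(cond)\{ε} = { h, k, q, z }.
  Since cond is nullable, also add FOLLOW(stmt) = { q }.
In stmt : cond cond: cond is at the end, add FOLLOW(stmt) = { q }.
In cond : term cond z: add FIRST(z) = { z }.
Union: FOLLOW(cond) = { h, k, q, z }.

{ h, k, q, z }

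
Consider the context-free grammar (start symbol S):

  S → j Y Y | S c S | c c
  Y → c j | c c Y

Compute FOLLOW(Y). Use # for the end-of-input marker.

{ #, c }

In S → j Y Y: add FIRST(Y) = { c }.
In S → j Y Y: Y is at the end, add FOLLOW(S) = { #, c }.
In Y → c c Y: Y is at the end, add FOLLOW(Y) = { #, c }.
Union: FOLLOW(Y) = { #, c }.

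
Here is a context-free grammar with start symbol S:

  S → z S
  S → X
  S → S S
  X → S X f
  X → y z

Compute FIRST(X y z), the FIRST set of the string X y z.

Add FIRST(X) = { y, z }; X is not nullable, stop.

{ y, z }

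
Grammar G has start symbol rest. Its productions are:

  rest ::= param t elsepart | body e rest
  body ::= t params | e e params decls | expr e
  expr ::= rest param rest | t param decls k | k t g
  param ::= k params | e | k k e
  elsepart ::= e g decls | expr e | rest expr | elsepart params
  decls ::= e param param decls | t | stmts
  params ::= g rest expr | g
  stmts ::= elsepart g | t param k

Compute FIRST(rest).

{ e, k, t }

From rest ::= param t elsepart: add FIRST(param) = { e, k }.
From rest ::= body e rest: add FIRST(body) = { e, k, t }.
Union: FIRST(rest) = { e, k, t }.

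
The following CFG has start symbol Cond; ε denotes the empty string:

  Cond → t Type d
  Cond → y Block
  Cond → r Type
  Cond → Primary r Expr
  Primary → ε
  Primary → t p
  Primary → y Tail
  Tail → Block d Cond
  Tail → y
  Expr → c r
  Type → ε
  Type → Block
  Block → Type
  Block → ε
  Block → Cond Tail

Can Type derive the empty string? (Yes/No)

Yes

Type has an ε-production, so Type ⇒ ε.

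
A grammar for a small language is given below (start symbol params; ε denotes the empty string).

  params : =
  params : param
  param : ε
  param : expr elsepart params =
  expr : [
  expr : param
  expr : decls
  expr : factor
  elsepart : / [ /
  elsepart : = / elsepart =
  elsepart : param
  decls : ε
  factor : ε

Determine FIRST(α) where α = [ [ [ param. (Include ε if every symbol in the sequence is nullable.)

{ [ }

[ is a terminal; add {[} and stop.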